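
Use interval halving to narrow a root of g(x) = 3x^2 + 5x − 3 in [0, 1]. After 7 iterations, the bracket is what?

m = 0.5, g(m) = 0.25 (+); new bracket [0, 0.5]
m = 0.25, g(m) = -1.5625 (−); new bracket [0.25, 0.5]
m = 0.375, g(m) = -0.703125 (−); new bracket [0.375, 0.5]
m = 0.4375, g(m) = -0.2383 (−); new bracket [0.4375, 0.5]
m = 0.46875, g(m) = 0.0029 (+); new bracket [0.4375, 0.46875]
m = 0.453125, g(m) = -0.1184 (−); new bracket [0.453125, 0.46875]
m = 0.4609375, g(m) = -0.0579 (−); new bracket [0.4609375, 0.46875]

[0.4609375, 0.46875]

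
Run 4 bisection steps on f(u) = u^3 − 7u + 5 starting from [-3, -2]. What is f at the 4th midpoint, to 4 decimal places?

m = -2.5, f(m) = 6.875 (+); new bracket [-3, -2.5]
m = -2.75, f(m) = 3.453125 (+); new bracket [-3, -2.75]
m = -2.875, f(m) = 1.361328 (+); new bracket [-3, -2.875]
m = -2.9375, f(m) = 0.2151 (+); new bracket [-3, -2.9375]

0.2151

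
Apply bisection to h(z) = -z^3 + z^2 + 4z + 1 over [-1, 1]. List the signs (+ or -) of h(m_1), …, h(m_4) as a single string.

midpoint 0: h = 1 > 0 → [-1, 0]
midpoint -0.5: h = -0.625 < 0 → [-0.5, 0]
midpoint -0.25: h = 0.078125 > 0 → [-0.5, -0.25]
midpoint -0.375: h = -0.3066 < 0 → [-0.375, -0.25]

+-+-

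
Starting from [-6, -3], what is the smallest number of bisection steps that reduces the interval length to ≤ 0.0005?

Width after n steps is 3/2^n. Need 2^n ≥ 3/0.0005 = 6000.
2^12 = 4096 < 6000 ≤ 2^13 = 8192, so n = 13.

13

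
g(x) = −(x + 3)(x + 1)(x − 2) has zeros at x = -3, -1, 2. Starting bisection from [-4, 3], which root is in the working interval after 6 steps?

m = -0.5, g(m) = 3.125 (+); new bracket [-0.5, 3]
m = 1.25, g(m) = 7.171875 (+); new bracket [1.25, 3]
m = 2.125, g(m) = -2.001953 (−); new bracket [1.25, 2.125]
m = 1.6875, g(m) = 3.9368 (+); new bracket [1.6875, 2.125]
m = 1.90625, g(m) = 1.3368 (+); new bracket [1.90625, 2.125]
m = 2.015625, g(m) = -0.2363 (−); new bracket [1.90625, 2.015625]

2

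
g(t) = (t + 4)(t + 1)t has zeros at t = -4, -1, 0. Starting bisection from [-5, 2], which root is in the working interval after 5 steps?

g(-1.5) = 1.875 > 0, so the root lies in [-5, -1.5]
g(-3.25) = 5.484375 > 0, so the root lies in [-5, -3.25]
g(-4.125) = -1.611328 < 0, so the root lies in [-4.125, -3.25]
g(-3.6875) = 3.0969 > 0, so the root lies in [-4.125, -3.6875]
g(-3.90625) = 1.0643 > 0, so the root lies in [-4.125, -3.90625]

-4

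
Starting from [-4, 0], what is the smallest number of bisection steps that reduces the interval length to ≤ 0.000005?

Width after n steps is 4/2^n. Need 2^n ≥ 4/0.000005 = 800000.
2^19 = 524288 < 800000 ≤ 2^20 = 1048576, so n = 20.

20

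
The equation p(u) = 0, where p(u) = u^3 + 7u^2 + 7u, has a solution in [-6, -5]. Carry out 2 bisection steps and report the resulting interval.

[-6, -5.75]

p(-5.5) = 6.875 > 0, so the root lies in [-6, -5.5]
p(-5.75) = 1.078125 > 0, so the root lies in [-6, -5.75]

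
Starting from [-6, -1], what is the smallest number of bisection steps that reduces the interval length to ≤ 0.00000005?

27

Width after n steps is 5/2^n. Need 2^n ≥ 5/0.00000005 = 100000000.
2^26 = 67108864 < 100000000 ≤ 2^27 = 134217728, so n = 27.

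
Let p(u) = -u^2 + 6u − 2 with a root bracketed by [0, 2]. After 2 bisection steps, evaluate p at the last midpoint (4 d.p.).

0.7500

m = 1, p(m) = 3 (+); new bracket [0, 1]
m = 0.5, p(m) = 0.75 (+); new bracket [0, 0.5]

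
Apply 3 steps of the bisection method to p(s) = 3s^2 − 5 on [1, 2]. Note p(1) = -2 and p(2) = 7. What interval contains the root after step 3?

s = 1.5 gives p = 1.75, positive; keep [1, 1.5]
s = 1.25 gives p = -0.3125, negative; keep [1.25, 1.5]
s = 1.375 gives p = 0.671875, positive; keep [1.25, 1.375]

[1.25, 1.375]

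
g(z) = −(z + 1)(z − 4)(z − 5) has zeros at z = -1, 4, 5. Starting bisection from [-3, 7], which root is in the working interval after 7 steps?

-1

m = 2, g(m) = -18 (−); new bracket [-3, 2]
m = -0.5, g(m) = -12.375 (−); new bracket [-3, -0.5]
m = -1.75, g(m) = 29.109375 (+); new bracket [-1.75, -0.5]
m = -1.125, g(m) = 3.9238 (+); new bracket [-1.125, -0.5]
m = -0.8125, g(m) = -5.2449 (−); new bracket [-1.125, -0.8125]
m = -0.96875, g(m) = -0.9268 (−); new bracket [-1.125, -0.96875]
m = -1.046875, g(m) = 1.4305 (+); new bracket [-1.046875, -0.96875]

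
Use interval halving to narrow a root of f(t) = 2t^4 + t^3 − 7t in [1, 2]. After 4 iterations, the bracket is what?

f(1.5) = 3 > 0, so the root lies in [1, 1.5]
f(1.25) = -1.914062 < 0, so the root lies in [1.25, 1.5]
f(1.375) = 0.123535 > 0, so the root lies in [1.25, 1.375]
f(1.3125) = -0.9914 < 0, so the root lies in [1.3125, 1.375]

[1.3125, 1.375]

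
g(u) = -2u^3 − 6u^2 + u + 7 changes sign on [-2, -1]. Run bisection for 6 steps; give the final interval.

[-1.296875, -1.28125]

g(-1.5) = -1.25 < 0, so the root lies in [-1.5, -1]
g(-1.25) = 0.28125 > 0, so the root lies in [-1.5, -1.25]
g(-1.375) = -0.519531 < 0, so the root lies in [-1.375, -1.25]
g(-1.3125) = -0.1265 < 0, so the root lies in [-1.3125, -1.25]
g(-1.28125) = 0.0757 > 0, so the root lies in [-1.3125, -1.28125]
g(-1.296875) = -0.0258 < 0, so the root lies in [-1.296875, -1.28125]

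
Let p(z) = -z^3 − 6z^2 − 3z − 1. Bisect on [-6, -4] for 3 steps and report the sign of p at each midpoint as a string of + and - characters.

m = -5, p(m) = -11 (−); new bracket [-6, -5]
m = -5.5, p(m) = 0.375 (+); new bracket [-5.5, -5]
m = -5.25, p(m) = -5.921875 (−); new bracket [-5.5, -5.25]

-+-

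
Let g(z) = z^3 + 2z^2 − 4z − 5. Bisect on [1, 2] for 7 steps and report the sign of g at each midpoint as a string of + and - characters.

g(1.5) = -3.125 < 0, so the root lies in [1.5, 2]
g(1.75) = -0.515625 < 0, so the root lies in [1.75, 2]
g(1.875) = 1.123047 > 0, so the root lies in [1.75, 1.875]
g(1.8125) = 0.2747 > 0, so the root lies in [1.75, 1.8125]
g(1.78125) = -0.1277 < 0, so the root lies in [1.78125, 1.8125]
g(1.796875) = 0.0717 > 0, so the root lies in [1.78125, 1.796875]
g(1.7890625) = -0.0284 < 0, so the root lies in [1.7890625, 1.796875]

--++-+-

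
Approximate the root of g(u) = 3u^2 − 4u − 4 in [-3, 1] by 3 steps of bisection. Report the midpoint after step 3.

-0.5

midpoint -1: g = 3 > 0 → [-1, 1]
midpoint 0: g = -4 < 0 → [-1, 0]
midpoint -0.5: g = -1.25 < 0 → [-1, -0.5]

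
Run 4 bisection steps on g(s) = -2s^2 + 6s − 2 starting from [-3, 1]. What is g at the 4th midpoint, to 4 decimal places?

-0.6250

g(-1) = -10 < 0, so the root lies in [-1, 1]
g(0) = -2 < 0, so the root lies in [0, 1]
g(0.5) = 0.5 > 0, so the root lies in [0, 0.5]
g(0.25) = -0.625 < 0, so the root lies in [0.25, 0.5]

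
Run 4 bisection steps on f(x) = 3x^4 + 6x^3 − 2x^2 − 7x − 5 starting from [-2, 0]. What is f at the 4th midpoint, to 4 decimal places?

midpoint -1: f = -3 < 0 → [-2, -1]
midpoint -1.5: f = -4.0625 < 0 → [-2, -1.5]
midpoint -1.75: f = -2.894531 < 0 → [-2, -1.75]
midpoint -1.875: f = -1.3782 < 0 → [-2, -1.875]

-1.3782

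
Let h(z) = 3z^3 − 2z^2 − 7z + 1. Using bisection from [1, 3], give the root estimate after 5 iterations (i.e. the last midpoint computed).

1.8125

z = 2 gives h = 3, positive; keep [1, 2]
z = 1.5 gives h = -3.875, negative; keep [1.5, 2]
z = 1.75 gives h = -1.296875, negative; keep [1.75, 2]
z = 1.875 gives h = 0.6191, positive; keep [1.75, 1.875]
z = 1.8125 gives h = -0.3948, negative; keep [1.8125, 1.875]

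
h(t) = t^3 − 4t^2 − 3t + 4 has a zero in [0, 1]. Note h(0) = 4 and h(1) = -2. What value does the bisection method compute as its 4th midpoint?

0.6875

m = 0.5, h(m) = 1.625 (+); new bracket [0.5, 1]
m = 0.75, h(m) = -0.078125 (−); new bracket [0.5, 0.75]
m = 0.625, h(m) = 0.806641 (+); new bracket [0.625, 0.75]
m = 0.6875, h(m) = 0.3718 (+); new bracket [0.6875, 0.75]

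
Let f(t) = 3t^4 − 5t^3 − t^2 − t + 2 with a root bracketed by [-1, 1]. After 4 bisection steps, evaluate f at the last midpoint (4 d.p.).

0.2214

t = 0 gives f = 2, positive; keep [0, 1]
t = 0.5 gives f = 0.8125, positive; keep [0.5, 1]
t = 0.75 gives f = -0.472656, negative; keep [0.5, 0.75]
t = 0.625 gives f = 0.2214, positive; keep [0.625, 0.75]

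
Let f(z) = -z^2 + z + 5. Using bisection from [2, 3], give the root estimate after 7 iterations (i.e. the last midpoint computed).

2.7890625

z = 2.5 gives f = 1.25, positive; keep [2.5, 3]
z = 2.75 gives f = 0.1875, positive; keep [2.75, 3]
z = 2.875 gives f = -0.390625, negative; keep [2.75, 2.875]
z = 2.8125 gives f = -0.0977, negative; keep [2.75, 2.8125]
z = 2.78125 gives f = 0.0459, positive; keep [2.78125, 2.8125]
z = 2.796875 gives f = -0.0256, negative; keep [2.78125, 2.796875]
z = 2.7890625 gives f = 0.0102, positive; keep [2.7890625, 2.796875]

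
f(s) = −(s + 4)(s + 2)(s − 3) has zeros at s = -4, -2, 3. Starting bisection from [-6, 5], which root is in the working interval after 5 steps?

midpoint -0.5: f = 18.375 > 0 → [-0.5, 5]
midpoint 2.25: f = 19.921875 > 0 → [2.25, 5]
midpoint 3.625: f = -26.806641 < 0 → [2.25, 3.625]
midpoint 2.9375: f = 2.1409 > 0 → [2.9375, 3.625]
midpoint 3.28125: f = -10.8152 < 0 → [2.9375, 3.28125]

3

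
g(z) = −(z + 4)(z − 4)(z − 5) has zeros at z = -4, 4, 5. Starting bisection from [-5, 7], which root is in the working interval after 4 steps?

-4

midpoint 1: g = -60 < 0 → [-5, 1]
midpoint -2: g = -84 < 0 → [-5, -2]
midpoint -3.5: g = -31.875 < 0 → [-5, -3.5]
midpoint -4.25: g = 19.0781 > 0 → [-4.25, -3.5]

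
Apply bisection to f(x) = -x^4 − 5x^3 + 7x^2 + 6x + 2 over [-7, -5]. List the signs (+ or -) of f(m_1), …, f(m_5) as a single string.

+----

f(-6) = 2 > 0, so the root lies in [-7, -6]
f(-6.5) = -153.1875 < 0, so the root lies in [-6.5, -6]
f(-6.25) = -67.238281 < 0, so the root lies in [-6.25, -6]
f(-6.125) = -30.6467 < 0, so the root lies in [-6.125, -6]
f(-6.0625) = -13.8445 < 0, so the root lies in [-6.0625, -6]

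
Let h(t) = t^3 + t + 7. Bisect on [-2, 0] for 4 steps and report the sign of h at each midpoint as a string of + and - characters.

++-+

t = -1 gives h = 5, positive; keep [-2, -1]
t = -1.5 gives h = 2.125, positive; keep [-2, -1.5]
t = -1.75 gives h = -0.109375, negative; keep [-1.75, -1.5]
t = -1.625 gives h = 1.084, positive; keep [-1.75, -1.625]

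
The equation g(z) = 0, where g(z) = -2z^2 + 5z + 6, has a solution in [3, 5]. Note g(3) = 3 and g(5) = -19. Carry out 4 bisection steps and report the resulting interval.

midpoint 4: g = -6 < 0 → [3, 4]
midpoint 3.5: g = -1 < 0 → [3, 3.5]
midpoint 3.25: g = 1.125 > 0 → [3.25, 3.5]
midpoint 3.375: g = 0.0938 > 0 → [3.375, 3.5]

[3.375, 3.5]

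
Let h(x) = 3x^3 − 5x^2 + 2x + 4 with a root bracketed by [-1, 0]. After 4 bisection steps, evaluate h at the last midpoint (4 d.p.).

-0.7131

h(-0.5) = 1.375 > 0, so the root lies in [-1, -0.5]
h(-0.75) = -1.578125 < 0, so the root lies in [-0.75, -0.5]
h(-0.625) = 0.064453 > 0, so the root lies in [-0.75, -0.625]
h(-0.6875) = -0.7131 < 0, so the root lies in [-0.6875, -0.625]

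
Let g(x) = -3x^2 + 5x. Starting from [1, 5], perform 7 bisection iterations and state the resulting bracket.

m = 3, g(m) = -12 (−); new bracket [1, 3]
m = 2, g(m) = -2 (−); new bracket [1, 2]
m = 1.5, g(m) = 0.75 (+); new bracket [1.5, 2]
m = 1.75, g(m) = -0.4375 (−); new bracket [1.5, 1.75]
m = 1.625, g(m) = 0.2031 (+); new bracket [1.625, 1.75]
m = 1.6875, g(m) = -0.1055 (−); new bracket [1.625, 1.6875]
m = 1.65625, g(m) = 0.0518 (+); new bracket [1.65625, 1.6875]

[1.65625, 1.6875]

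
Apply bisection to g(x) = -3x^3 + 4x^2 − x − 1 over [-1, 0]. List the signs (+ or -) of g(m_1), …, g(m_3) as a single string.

+-+

x = -0.5 gives g = 0.875, positive; keep [-0.5, 0]
x = -0.25 gives g = -0.453125, negative; keep [-0.5, -0.25]
x = -0.375 gives g = 0.095703, positive; keep [-0.375, -0.25]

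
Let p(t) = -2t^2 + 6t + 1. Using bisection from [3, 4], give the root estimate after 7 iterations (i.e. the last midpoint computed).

t = 3.5 gives p = -2.5, negative; keep [3, 3.5]
t = 3.25 gives p = -0.625, negative; keep [3, 3.25]
t = 3.125 gives p = 0.21875, positive; keep [3.125, 3.25]
t = 3.1875 gives p = -0.1953, negative; keep [3.125, 3.1875]
t = 3.15625 gives p = 0.0137, positive; keep [3.15625, 3.1875]
t = 3.171875 gives p = -0.0903, negative; keep [3.15625, 3.171875]
t = 3.1640625 gives p = -0.0382, negative; keep [3.15625, 3.1640625]

3.1640625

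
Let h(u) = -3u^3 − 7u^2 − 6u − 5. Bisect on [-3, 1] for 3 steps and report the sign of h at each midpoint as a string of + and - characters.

-+-

h(-1) = -3 < 0, so the root lies in [-3, -1]
h(-2) = 3 > 0, so the root lies in [-2, -1]
h(-1.5) = -1.625 < 0, so the root lies in [-2, -1.5]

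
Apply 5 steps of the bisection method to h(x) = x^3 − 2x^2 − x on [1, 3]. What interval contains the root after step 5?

x = 2 gives h = -2, negative; keep [2, 3]
x = 2.5 gives h = 0.625, positive; keep [2, 2.5]
x = 2.25 gives h = -0.984375, negative; keep [2.25, 2.5]
x = 2.375 gives h = -0.2598, negative; keep [2.375, 2.5]
x = 2.4375 gives h = 0.1619, positive; keep [2.375, 2.4375]

[2.375, 2.4375]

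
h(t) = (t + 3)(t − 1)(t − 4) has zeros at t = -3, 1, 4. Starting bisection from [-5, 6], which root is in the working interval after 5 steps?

m = 0.5, h(m) = 6.125 (+); new bracket [-5, 0.5]
m = -2.25, h(m) = 15.234375 (+); new bracket [-5, -2.25]
m = -3.625, h(m) = -22.041016 (−); new bracket [-3.625, -2.25]
m = -2.9375, h(m) = 1.7073 (+); new bracket [-3.625, -2.9375]
m = -3.28125, h(m) = -8.7674 (−); new bracket [-3.28125, -2.9375]

-3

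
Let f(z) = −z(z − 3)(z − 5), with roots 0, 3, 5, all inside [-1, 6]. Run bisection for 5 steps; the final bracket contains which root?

midpoint 2.5: f = -3.125 < 0 → [-1, 2.5]
midpoint 0.75: f = -7.171875 < 0 → [-1, 0.75]
midpoint -0.125: f = 2.001953 > 0 → [-0.125, 0.75]
midpoint 0.3125: f = -3.9368 < 0 → [-0.125, 0.3125]
midpoint 0.09375: f = -1.3368 < 0 → [-0.125, 0.09375]

0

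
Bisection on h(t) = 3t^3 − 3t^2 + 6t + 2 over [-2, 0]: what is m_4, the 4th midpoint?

-0.375

midpoint -1: h = -10 < 0 → [-1, 0]
midpoint -0.5: h = -2.125 < 0 → [-0.5, 0]
midpoint -0.25: h = 0.265625 > 0 → [-0.5, -0.25]
midpoint -0.375: h = -0.8301 < 0 → [-0.375, -0.25]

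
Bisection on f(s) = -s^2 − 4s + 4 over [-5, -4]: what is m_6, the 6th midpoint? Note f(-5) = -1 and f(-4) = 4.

f(-4.5) = 1.75 > 0, so the root lies in [-5, -4.5]
f(-4.75) = 0.4375 > 0, so the root lies in [-5, -4.75]
f(-4.875) = -0.265625 < 0, so the root lies in [-4.875, -4.75]
f(-4.8125) = 0.0898 > 0, so the root lies in [-4.875, -4.8125]
f(-4.84375) = -0.0869 < 0, so the root lies in [-4.84375, -4.8125]
f(-4.828125) = 0.0017 > 0, so the root lies in [-4.84375, -4.828125]

-4.828125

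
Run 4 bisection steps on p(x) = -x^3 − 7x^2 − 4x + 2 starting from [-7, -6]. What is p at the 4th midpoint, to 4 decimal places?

-0.1453

m = -6.5, p(m) = 6.875 (+); new bracket [-6.5, -6]
m = -6.25, p(m) = -2.296875 (−); new bracket [-6.5, -6.25]
m = -6.375, p(m) = 2.099609 (+); new bracket [-6.375, -6.25]
m = -6.3125, p(m) = -0.1453 (−); new bracket [-6.375, -6.3125]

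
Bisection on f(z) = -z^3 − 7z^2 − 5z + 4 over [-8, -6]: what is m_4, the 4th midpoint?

midpoint -7: f = 39 > 0 → [-7, -6]
midpoint -6.5: f = 15.375 > 0 → [-6.5, -6]
midpoint -6.25: f = 5.953125 > 0 → [-6.25, -6]
midpoint -6.125: f = 1.7988 > 0 → [-6.125, -6]

-6.125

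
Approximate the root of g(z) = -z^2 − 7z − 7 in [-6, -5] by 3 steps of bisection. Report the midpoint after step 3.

m = -5.5, g(m) = 1.25 (+); new bracket [-6, -5.5]
m = -5.75, g(m) = 0.1875 (+); new bracket [-6, -5.75]
m = -5.875, g(m) = -0.390625 (−); new bracket [-5.875, -5.75]

-5.875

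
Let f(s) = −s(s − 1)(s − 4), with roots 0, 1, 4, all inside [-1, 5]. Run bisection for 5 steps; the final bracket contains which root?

4

m = 2, f(m) = 4 (+); new bracket [2, 5]
m = 3.5, f(m) = 4.375 (+); new bracket [3.5, 5]
m = 4.25, f(m) = -3.453125 (−); new bracket [3.5, 4.25]
m = 3.875, f(m) = 1.3926 (+); new bracket [3.875, 4.25]
m = 4.0625, f(m) = -0.7776 (−); new bracket [3.875, 4.0625]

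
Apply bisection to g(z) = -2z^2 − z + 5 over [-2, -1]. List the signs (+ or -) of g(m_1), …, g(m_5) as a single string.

g(-1.5) = 2 > 0, so the root lies in [-2, -1.5]
g(-1.75) = 0.625 > 0, so the root lies in [-2, -1.75]
g(-1.875) = -0.15625 < 0, so the root lies in [-1.875, -1.75]
g(-1.8125) = 0.2422 > 0, so the root lies in [-1.875, -1.8125]
g(-1.84375) = 0.0449 > 0, so the root lies in [-1.875, -1.84375]

++-++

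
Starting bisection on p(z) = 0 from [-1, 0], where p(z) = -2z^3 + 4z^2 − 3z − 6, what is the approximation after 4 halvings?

-0.8125

m = -0.5, p(m) = -3.25 (−); new bracket [-1, -0.5]
m = -0.75, p(m) = -0.65625 (−); new bracket [-1, -0.75]
m = -0.875, p(m) = 1.027344 (+); new bracket [-0.875, -0.75]
m = -0.8125, p(m) = 0.1509 (+); new bracket [-0.8125, -0.75]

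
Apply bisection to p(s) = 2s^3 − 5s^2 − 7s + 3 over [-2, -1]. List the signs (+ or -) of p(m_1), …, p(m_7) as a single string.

midpoint -1.5: p = -4.5 < 0 → [-1.5, -1]
midpoint -1.25: p = 0.03125 > 0 → [-1.5, -1.25]
midpoint -1.375: p = -2.027344 < 0 → [-1.375, -1.25]
midpoint -1.3125: p = -0.9478 < 0 → [-1.3125, -1.25]
midpoint -1.28125: p = -0.4459 < 0 → [-1.28125, -1.25]
midpoint -1.265625: p = -0.2042 < 0 → [-1.265625, -1.25]
midpoint -1.2578125: p = -0.0857 < 0 → [-1.2578125, -1.25]

-+-----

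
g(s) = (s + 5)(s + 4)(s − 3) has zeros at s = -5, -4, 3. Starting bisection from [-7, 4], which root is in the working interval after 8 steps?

midpoint -1.5: g = -39.375 < 0 → [-1.5, 4]
midpoint 1.25: g = -57.421875 < 0 → [1.25, 4]
midpoint 2.625: g = -18.943359 < 0 → [2.625, 4]
midpoint 3.3125: g = 18.9954 > 0 → [2.625, 3.3125]
midpoint 2.96875: g = -1.7354 < 0 → [2.96875, 3.3125]
midpoint 3.140625: g = 8.1744 > 0 → [2.96875, 3.140625]
midpoint 3.0546875: g = 3.1075 > 0 → [2.96875, 3.0546875]
midpoint 3.01171875: g = 0.6583 > 0 → [2.96875, 3.01171875]

3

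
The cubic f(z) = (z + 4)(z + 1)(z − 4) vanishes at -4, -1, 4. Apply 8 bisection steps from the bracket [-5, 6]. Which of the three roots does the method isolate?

4

z = 0.5 gives f = -23.625, negative; keep [0.5, 6]
z = 3.25 gives f = -23.109375, negative; keep [3.25, 6]
z = 4.625 gives f = 30.322266, positive; keep [3.25, 4.625]
z = 3.9375 gives f = -2.4495, negative; keep [3.9375, 4.625]
z = 4.28125 gives f = 12.3006, positive; keep [3.9375, 4.28125]
z = 4.109375 gives f = 4.5318, positive; keep [3.9375, 4.109375]
z = 4.0234375 gives f = 0.9447, positive; keep [3.9375, 4.0234375]
z = 3.98046875 gives f = -0.7763, negative; keep [3.98046875, 4.0234375]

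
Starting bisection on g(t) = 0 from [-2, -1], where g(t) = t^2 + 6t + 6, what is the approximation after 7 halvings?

m = -1.5, g(m) = -0.75 (−); new bracket [-1.5, -1]
m = -1.25, g(m) = 0.0625 (+); new bracket [-1.5, -1.25]
m = -1.375, g(m) = -0.359375 (−); new bracket [-1.375, -1.25]
m = -1.3125, g(m) = -0.1523 (−); new bracket [-1.3125, -1.25]
m = -1.28125, g(m) = -0.0459 (−); new bracket [-1.28125, -1.25]
m = -1.265625, g(m) = 0.0081 (+); new bracket [-1.28125, -1.265625]
m = -1.2734375, g(m) = -0.019 (−); new bracket [-1.2734375, -1.265625]

-1.2734375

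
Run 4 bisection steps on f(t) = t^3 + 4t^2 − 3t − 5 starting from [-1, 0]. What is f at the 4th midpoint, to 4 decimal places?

m = -0.5, f(m) = -2.625 (−); new bracket [-1, -0.5]
m = -0.75, f(m) = -0.921875 (−); new bracket [-1, -0.75]
m = -0.875, f(m) = 0.017578 (+); new bracket [-0.875, -0.75]
m = -0.8125, f(m) = -0.4583 (−); new bracket [-0.875, -0.8125]

-0.4583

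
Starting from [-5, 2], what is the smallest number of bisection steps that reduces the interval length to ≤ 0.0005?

Width after n steps is 7/2^n. Need 2^n ≥ 7/0.0005 = 14000.
2^13 = 8192 < 14000 ≤ 2^14 = 16384, so n = 14.

14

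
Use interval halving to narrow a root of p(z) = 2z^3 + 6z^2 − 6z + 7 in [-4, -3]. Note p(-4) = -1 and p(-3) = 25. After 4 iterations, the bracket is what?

midpoint -3.5: p = 15.75 > 0 → [-4, -3.5]
midpoint -3.75: p = 8.40625 > 0 → [-4, -3.75]
midpoint -3.875: p = 3.972656 > 0 → [-4, -3.875]
midpoint -3.9375: p = 1.5552 > 0 → [-4, -3.9375]

[-4, -3.9375]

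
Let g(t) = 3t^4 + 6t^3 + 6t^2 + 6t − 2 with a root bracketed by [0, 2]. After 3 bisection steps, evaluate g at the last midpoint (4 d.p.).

-0.0195

g(1) = 19 > 0, so the root lies in [0, 1]
g(0.5) = 3.4375 > 0, so the root lies in [0, 0.5]
g(0.25) = -0.019531 < 0, so the root lies in [0.25, 0.5]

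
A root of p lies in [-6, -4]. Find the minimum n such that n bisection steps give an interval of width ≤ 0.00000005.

26

Width after n steps is 2/2^n. Need 2^n ≥ 2/0.00000005 = 40000000.
2^25 = 33554432 < 40000000 ≤ 2^26 = 67108864, so n = 26.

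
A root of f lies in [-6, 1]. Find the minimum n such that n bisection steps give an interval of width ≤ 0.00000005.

28

Width after n steps is 7/2^n. Need 2^n ≥ 7/0.00000005 = 140000000.
2^27 = 134217728 < 140000000 ≤ 2^28 = 268435456, so n = 28.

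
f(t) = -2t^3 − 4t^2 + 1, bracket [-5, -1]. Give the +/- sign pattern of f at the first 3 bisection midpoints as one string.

t = -3 gives f = 19, positive; keep [-3, -1]
t = -2 gives f = 1, positive; keep [-2, -1]
t = -1.5 gives f = -1.25, negative; keep [-2, -1.5]

++-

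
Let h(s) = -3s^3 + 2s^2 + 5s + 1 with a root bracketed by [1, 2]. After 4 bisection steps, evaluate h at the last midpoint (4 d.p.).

midpoint 1.5: h = 2.875 > 0 → [1.5, 2]
midpoint 1.75: h = -0.203125 < 0 → [1.5, 1.75]
midpoint 1.625: h = 1.533203 > 0 → [1.625, 1.75]
midpoint 1.6875: h = 0.7166 > 0 → [1.6875, 1.75]

0.7166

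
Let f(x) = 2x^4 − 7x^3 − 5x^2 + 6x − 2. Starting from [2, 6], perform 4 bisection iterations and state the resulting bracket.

[3.75, 4]

f(4) = 6 > 0, so the root lies in [2, 4]
f(3) = -56 < 0, so the root lies in [3, 4]
f(3.5) = -42.25 < 0, so the root lies in [3.5, 4]
f(3.75) = -23.4453 < 0, so the root lies in [3.75, 4]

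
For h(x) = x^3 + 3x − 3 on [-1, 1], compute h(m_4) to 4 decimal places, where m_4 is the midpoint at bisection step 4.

0.2949

midpoint 0: h = -3 < 0 → [0, 1]
midpoint 0.5: h = -1.375 < 0 → [0.5, 1]
midpoint 0.75: h = -0.328125 < 0 → [0.75, 1]
midpoint 0.875: h = 0.2949 > 0 → [0.75, 0.875]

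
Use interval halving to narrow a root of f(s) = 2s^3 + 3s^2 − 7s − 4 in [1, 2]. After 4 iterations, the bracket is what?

m = 1.5, f(m) = -1 (−); new bracket [1.5, 2]
m = 1.75, f(m) = 3.65625 (+); new bracket [1.5, 1.75]
m = 1.625, f(m) = 1.128906 (+); new bracket [1.5, 1.625]
m = 1.5625, f(m) = 0.0161 (+); new bracket [1.5, 1.5625]

[1.5, 1.5625]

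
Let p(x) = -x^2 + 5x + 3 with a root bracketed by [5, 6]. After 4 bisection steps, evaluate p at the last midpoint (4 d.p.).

p(5.5) = 0.25 > 0, so the root lies in [5.5, 6]
p(5.75) = -1.3125 < 0, so the root lies in [5.5, 5.75]
p(5.625) = -0.515625 < 0, so the root lies in [5.5, 5.625]
p(5.5625) = -0.1289 < 0, so the root lies in [5.5, 5.5625]

-0.1289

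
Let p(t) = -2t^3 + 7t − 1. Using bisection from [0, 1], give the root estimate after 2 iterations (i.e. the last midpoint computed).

t = 0.5 gives p = 2.25, positive; keep [0, 0.5]
t = 0.25 gives p = 0.71875, positive; keep [0, 0.25]

0.25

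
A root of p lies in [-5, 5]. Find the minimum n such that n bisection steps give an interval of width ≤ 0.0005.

15

Width after n steps is 10/2^n. Need 2^n ≥ 10/0.0005 = 20000.
2^14 = 16384 < 20000 ≤ 2^15 = 32768, so n = 15.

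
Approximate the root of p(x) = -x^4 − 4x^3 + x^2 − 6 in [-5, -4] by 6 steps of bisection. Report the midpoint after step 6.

-4.171875

m = -4.5, p(m) = -31.3125 (−); new bracket [-4.5, -4]
m = -4.25, p(m) = -7.128906 (−); new bracket [-4.25, -4]
m = -4.125, p(m) = 2.241943 (+); new bracket [-4.25, -4.125]
m = -4.1875, p(m) = -2.2327 (−); new bracket [-4.1875, -4.125]
m = -4.15625, p(m) = 0.0562 (+); new bracket [-4.1875, -4.15625]
m = -4.171875, p(m) = -1.0752 (−); new bracket [-4.171875, -4.15625]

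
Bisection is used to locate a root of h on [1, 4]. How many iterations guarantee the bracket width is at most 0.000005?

Width after n steps is 3/2^n. Need 2^n ≥ 3/0.000005 = 600000.
2^19 = 524288 < 600000 ≤ 2^20 = 1048576, so n = 20.

20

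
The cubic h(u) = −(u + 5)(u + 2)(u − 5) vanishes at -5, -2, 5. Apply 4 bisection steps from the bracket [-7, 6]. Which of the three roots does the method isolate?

5

u = -0.5 gives h = 37.125, positive; keep [-0.5, 6]
u = 2.75 gives h = 82.828125, positive; keep [2.75, 6]
u = 4.375 gives h = 37.353516, positive; keep [4.375, 6]
u = 5.1875 gives h = -13.7292, negative; keep [4.375, 5.1875]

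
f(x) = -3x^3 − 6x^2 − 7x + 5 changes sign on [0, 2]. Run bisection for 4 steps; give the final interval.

midpoint 1: f = -11 < 0 → [0, 1]
midpoint 0.5: f = -0.375 < 0 → [0, 0.5]
midpoint 0.25: f = 2.828125 > 0 → [0.25, 0.5]
midpoint 0.375: f = 1.373 > 0 → [0.375, 0.5]

[0.375, 0.5]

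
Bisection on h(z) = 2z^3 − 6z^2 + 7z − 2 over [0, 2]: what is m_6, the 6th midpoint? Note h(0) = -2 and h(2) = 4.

0.40625

m = 1, h(m) = 1 (+); new bracket [0, 1]
m = 0.5, h(m) = 0.25 (+); new bracket [0, 0.5]
m = 0.25, h(m) = -0.59375 (−); new bracket [0.25, 0.5]
m = 0.375, h(m) = -0.1133 (−); new bracket [0.375, 0.5]
m = 0.4375, h(m) = 0.0815 (+); new bracket [0.375, 0.4375]
m = 0.40625, h(m) = -0.0124 (−); new bracket [0.40625, 0.4375]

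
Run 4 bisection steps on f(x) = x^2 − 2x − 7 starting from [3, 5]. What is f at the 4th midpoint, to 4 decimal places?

midpoint 4: f = 1 > 0 → [3, 4]
midpoint 3.5: f = -1.75 < 0 → [3.5, 4]
midpoint 3.75: f = -0.4375 < 0 → [3.75, 4]
midpoint 3.875: f = 0.2656 > 0 → [3.75, 3.875]

0.2656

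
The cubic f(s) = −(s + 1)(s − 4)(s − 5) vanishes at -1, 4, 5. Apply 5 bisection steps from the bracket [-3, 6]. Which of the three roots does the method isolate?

-1

m = 1.5, f(m) = -21.875 (−); new bracket [-3, 1.5]
m = -0.75, f(m) = -6.828125 (−); new bracket [-3, -0.75]
m = -1.875, f(m) = 35.341797 (+); new bracket [-1.875, -0.75]
m = -1.3125, f(m) = 10.4797 (+); new bracket [-1.3125, -0.75]
m = -1.03125, f(m) = 0.9483 (+); new bracket [-1.03125, -0.75]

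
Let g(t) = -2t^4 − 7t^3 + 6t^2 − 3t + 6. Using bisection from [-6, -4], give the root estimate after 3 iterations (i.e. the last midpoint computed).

-4.25

g(-5) = -204 < 0, so the root lies in [-5, -4]
g(-4.5) = -41.25 < 0, so the root lies in [-4.5, -4]
g(-4.25) = 11.976562 > 0, so the root lies in [-4.5, -4.25]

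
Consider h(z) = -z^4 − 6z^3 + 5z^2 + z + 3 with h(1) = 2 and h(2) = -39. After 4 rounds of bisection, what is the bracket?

z = 1.5 gives h = -9.5625, negative; keep [1, 1.5]
z = 1.25 gives h = -2.097656, negative; keep [1, 1.25]
z = 1.125 gives h = 0.30835, positive; keep [1.125, 1.25]
z = 1.1875 gives h = -0.7976, negative; keep [1.125, 1.1875]

[1.125, 1.1875]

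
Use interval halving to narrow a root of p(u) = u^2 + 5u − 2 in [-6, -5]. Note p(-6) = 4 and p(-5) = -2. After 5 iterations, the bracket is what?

u = -5.5 gives p = 0.75, positive; keep [-5.5, -5]
u = -5.25 gives p = -0.6875, negative; keep [-5.5, -5.25]
u = -5.375 gives p = 0.015625, positive; keep [-5.375, -5.25]
u = -5.3125 gives p = -0.3398, negative; keep [-5.375, -5.3125]
u = -5.34375 gives p = -0.1631, negative; keep [-5.375, -5.34375]

[-5.375, -5.34375]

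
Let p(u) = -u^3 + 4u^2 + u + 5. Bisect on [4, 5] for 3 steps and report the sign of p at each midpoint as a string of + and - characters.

-++

u = 4.5 gives p = -0.625, negative; keep [4, 4.5]
u = 4.25 gives p = 4.734375, positive; keep [4.25, 4.5]
u = 4.375 gives p = 2.197266, positive; keep [4.375, 4.5]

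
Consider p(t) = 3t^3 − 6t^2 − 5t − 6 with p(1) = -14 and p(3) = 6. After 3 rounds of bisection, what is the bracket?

[2.75, 3]

midpoint 2: p = -16 < 0 → [2, 3]
midpoint 2.5: p = -9.125 < 0 → [2.5, 3]
midpoint 2.75: p = -2.734375 < 0 → [2.75, 3]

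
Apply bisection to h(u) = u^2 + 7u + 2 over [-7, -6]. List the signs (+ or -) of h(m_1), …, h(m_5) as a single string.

-+--+

midpoint -6.5: h = -1.25 < 0 → [-7, -6.5]
midpoint -6.75: h = 0.3125 > 0 → [-6.75, -6.5]
midpoint -6.625: h = -0.484375 < 0 → [-6.75, -6.625]
midpoint -6.6875: h = -0.0898 < 0 → [-6.75, -6.6875]
midpoint -6.71875: h = 0.1104 > 0 → [-6.71875, -6.6875]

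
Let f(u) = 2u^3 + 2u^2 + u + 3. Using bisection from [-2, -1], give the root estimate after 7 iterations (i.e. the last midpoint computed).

-1.3984375

midpoint -1.5: f = -0.75 < 0 → [-1.5, -1]
midpoint -1.25: f = 0.96875 > 0 → [-1.5, -1.25]
midpoint -1.375: f = 0.207031 > 0 → [-1.5, -1.375]
midpoint -1.4375: f = -0.2456 < 0 → [-1.4375, -1.375]
midpoint -1.40625: f = -0.013 < 0 → [-1.40625, -1.375]
midpoint -1.390625: f = 0.0986 > 0 → [-1.40625, -1.390625]
midpoint -1.3984375: f = 0.0432 > 0 → [-1.40625, -1.3984375]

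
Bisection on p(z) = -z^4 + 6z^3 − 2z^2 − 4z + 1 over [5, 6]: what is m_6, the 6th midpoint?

m = 5.5, p(m) = 1.6875 (+); new bracket [5.5, 6]
m = 5.75, p(m) = -40.597656 (−); new bracket [5.5, 5.75]
m = 5.625, p(m) = -18.039307 (−); new bracket [5.5, 5.625]
m = 5.5625, p(m) = -7.834 (−); new bracket [5.5, 5.5625]
m = 5.53125, p(m) = -2.9893 (−); new bracket [5.5, 5.53125]
m = 5.515625, p(m) = -0.6301 (−); new bracket [5.5, 5.515625]

5.515625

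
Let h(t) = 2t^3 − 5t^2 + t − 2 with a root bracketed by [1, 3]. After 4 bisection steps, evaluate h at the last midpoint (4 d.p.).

-1.0352

h(2) = -4 < 0, so the root lies in [2, 3]
h(2.5) = 0.5 > 0, so the root lies in [2, 2.5]
h(2.25) = -2.28125 < 0, so the root lies in [2.25, 2.5]
h(2.375) = -1.0352 < 0, so the root lies in [2.375, 2.5]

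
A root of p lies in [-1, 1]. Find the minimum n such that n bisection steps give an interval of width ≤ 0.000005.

Width after n steps is 2/2^n. Need 2^n ≥ 2/0.000005 = 400000.
2^18 = 262144 < 400000 ≤ 2^19 = 524288, so n = 19.

19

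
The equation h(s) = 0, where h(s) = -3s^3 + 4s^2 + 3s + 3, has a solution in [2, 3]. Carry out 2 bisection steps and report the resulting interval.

[2, 2.25]

midpoint 2.5: h = -11.375 < 0 → [2, 2.5]
midpoint 2.25: h = -4.171875 < 0 → [2, 2.25]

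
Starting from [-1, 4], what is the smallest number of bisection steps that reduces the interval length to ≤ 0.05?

Width after n steps is 5/2^n. Need 2^n ≥ 5/0.05 = 100.
2^6 = 64 < 100 ≤ 2^7 = 128, so n = 7.

7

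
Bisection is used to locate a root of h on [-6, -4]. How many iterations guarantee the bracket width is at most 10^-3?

11

Width after n steps is 2/2^n. Need 2^n ≥ 2/10^-3 = 2000.
2^10 = 1024 < 2000 ≤ 2^11 = 2048, so n = 11.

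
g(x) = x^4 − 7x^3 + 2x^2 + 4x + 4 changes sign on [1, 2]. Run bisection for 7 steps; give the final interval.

[1.296875, 1.3046875]

x = 1.5 gives g = -4.0625, negative; keep [1, 1.5]
x = 1.25 gives g = 0.894531, positive; keep [1.25, 1.5]
x = 1.375 gives g = -1.341553, negative; keep [1.25, 1.375]
x = 1.3125 gives g = -0.164, negative; keep [1.25, 1.3125]
x = 1.28125 gives g = 0.3799, positive; keep [1.28125, 1.3125]
x = 1.296875 gives g = 0.1116, positive; keep [1.296875, 1.3125]
x = 1.3046875 gives g = -0.0253, negative; keep [1.296875, 1.3046875]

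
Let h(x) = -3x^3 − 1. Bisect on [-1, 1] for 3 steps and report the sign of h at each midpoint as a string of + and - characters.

midpoint 0: h = -1 < 0 → [-1, 0]
midpoint -0.5: h = -0.625 < 0 → [-1, -0.5]
midpoint -0.75: h = 0.265625 > 0 → [-0.75, -0.5]

--+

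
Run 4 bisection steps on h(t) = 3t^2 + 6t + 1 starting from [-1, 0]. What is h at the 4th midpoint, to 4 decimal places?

-0.0195

m = -0.5, h(m) = -1.25 (−); new bracket [-0.5, 0]
m = -0.25, h(m) = -0.3125 (−); new bracket [-0.25, 0]
m = -0.125, h(m) = 0.296875 (+); new bracket [-0.25, -0.125]
m = -0.1875, h(m) = -0.0195 (−); new bracket [-0.1875, -0.125]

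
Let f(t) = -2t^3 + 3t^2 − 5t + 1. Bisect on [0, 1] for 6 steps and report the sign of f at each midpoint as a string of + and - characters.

--+++-

midpoint 0.5: f = -1 < 0 → [0, 0.5]
midpoint 0.25: f = -0.09375 < 0 → [0, 0.25]
midpoint 0.125: f = 0.417969 > 0 → [0.125, 0.25]
midpoint 0.1875: f = 0.1548 > 0 → [0.1875, 0.25]
midpoint 0.21875: f = 0.0289 > 0 → [0.21875, 0.25]
midpoint 0.234375: f = -0.0328 < 0 → [0.21875, 0.234375]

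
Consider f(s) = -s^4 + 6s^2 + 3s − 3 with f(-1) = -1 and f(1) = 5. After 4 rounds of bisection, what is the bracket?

m = 0, f(m) = -3 (−); new bracket [0, 1]
m = 0.5, f(m) = -0.0625 (−); new bracket [0.5, 1]
m = 0.75, f(m) = 2.308594 (+); new bracket [0.5, 0.75]
m = 0.625, f(m) = 1.0662 (+); new bracket [0.5, 0.625]

[0.5, 0.625]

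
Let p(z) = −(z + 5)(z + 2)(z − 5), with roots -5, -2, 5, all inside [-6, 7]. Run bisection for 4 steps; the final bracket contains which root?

5

z = 0.5 gives p = 61.875, positive; keep [0.5, 7]
z = 3.75 gives p = 62.890625, positive; keep [3.75, 7]
z = 5.375 gives p = -28.693359, negative; keep [3.75, 5.375]
z = 4.5625 gives p = 27.4548, positive; keep [4.5625, 5.375]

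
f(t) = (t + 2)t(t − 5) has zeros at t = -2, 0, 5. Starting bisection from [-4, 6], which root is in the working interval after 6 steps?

m = 1, f(m) = -12 (−); new bracket [1, 6]
m = 3.5, f(m) = -28.875 (−); new bracket [3.5, 6]
m = 4.75, f(m) = -8.015625 (−); new bracket [4.75, 6]
m = 5.375, f(m) = 14.8652 (+); new bracket [4.75, 5.375]
m = 5.0625, f(m) = 2.2346 (+); new bracket [4.75, 5.0625]
m = 4.90625, f(m) = -3.1766 (−); new bracket [4.90625, 5.0625]

5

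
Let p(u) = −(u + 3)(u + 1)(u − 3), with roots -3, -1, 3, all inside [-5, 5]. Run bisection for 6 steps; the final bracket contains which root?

3

midpoint 0: p = 9 > 0 → [0, 5]
midpoint 2.5: p = 9.625 > 0 → [2.5, 5]
midpoint 3.75: p = -24.046875 < 0 → [2.5, 3.75]
midpoint 3.125: p = -3.1582 < 0 → [2.5, 3.125]
midpoint 2.8125: p = 4.155 > 0 → [2.8125, 3.125]
midpoint 2.96875: p = 0.7403 > 0 → [2.96875, 3.125]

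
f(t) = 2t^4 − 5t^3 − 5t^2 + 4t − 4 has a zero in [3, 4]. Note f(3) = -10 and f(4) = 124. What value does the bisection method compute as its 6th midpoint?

3.140625

t = 3.5 gives f = 34.5, positive; keep [3, 3.5]
t = 3.25 gives f = 7.679688, positive; keep [3, 3.25]
t = 3.125 gives f = -2.181152, negative; keep [3.125, 3.25]
t = 3.1875 gives f = 2.4793, positive; keep [3.125, 3.1875]
t = 3.15625 gives f = 0.0834, positive; keep [3.125, 3.15625]
t = 3.140625 gives f = -1.065, negative; keep [3.140625, 3.15625]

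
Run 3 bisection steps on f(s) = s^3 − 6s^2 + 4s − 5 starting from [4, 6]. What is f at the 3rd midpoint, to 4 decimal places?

-4.6719

f(5) = -10 < 0, so the root lies in [5, 6]
f(5.5) = 1.875 > 0, so the root lies in [5, 5.5]
f(5.25) = -4.671875 < 0, so the root lies in [5.25, 5.5]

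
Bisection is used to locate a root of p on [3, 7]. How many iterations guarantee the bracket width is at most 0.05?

7

Width after n steps is 4/2^n. Need 2^n ≥ 4/0.05 = 80.
2^6 = 64 < 80 ≤ 2^7 = 128, so n = 7.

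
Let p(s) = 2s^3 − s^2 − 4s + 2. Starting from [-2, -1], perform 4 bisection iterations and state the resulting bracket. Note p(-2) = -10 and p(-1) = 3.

p(-1.5) = -1 < 0, so the root lies in [-1.5, -1]
p(-1.25) = 1.53125 > 0, so the root lies in [-1.5, -1.25]
p(-1.375) = 0.410156 > 0, so the root lies in [-1.5, -1.375]
p(-1.4375) = -0.2573 < 0, so the root lies in [-1.4375, -1.375]

[-1.4375, -1.375]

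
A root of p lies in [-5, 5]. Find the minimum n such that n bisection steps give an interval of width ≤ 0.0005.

Width after n steps is 10/2^n. Need 2^n ≥ 10/0.0005 = 20000.
2^14 = 16384 < 20000 ≤ 2^15 = 32768, so n = 15.

15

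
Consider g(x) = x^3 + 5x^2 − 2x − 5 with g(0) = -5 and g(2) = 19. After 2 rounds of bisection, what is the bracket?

x = 1 gives g = -1, negative; keep [1, 2]
x = 1.5 gives g = 6.625, positive; keep [1, 1.5]

[1, 1.5]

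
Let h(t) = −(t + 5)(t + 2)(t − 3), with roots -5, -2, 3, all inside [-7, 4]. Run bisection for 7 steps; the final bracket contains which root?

3

midpoint -1.5: h = 7.875 > 0 → [-1.5, 4]
midpoint 1.25: h = 35.546875 > 0 → [1.25, 4]
midpoint 2.625: h = 13.224609 > 0 → [2.625, 4]
midpoint 3.3125: h = -13.8 < 0 → [2.625, 3.3125]
midpoint 2.96875: h = 1.2373 > 0 → [2.96875, 3.3125]
midpoint 3.140625: h = -5.8849 < 0 → [2.96875, 3.140625]
midpoint 3.0546875: h = -2.2265 < 0 → [2.96875, 3.0546875]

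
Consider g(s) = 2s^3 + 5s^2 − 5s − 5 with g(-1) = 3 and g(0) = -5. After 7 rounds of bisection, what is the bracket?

[-0.671875, -0.6640625]

midpoint -0.5: g = -1.5 < 0 → [-1, -0.5]
midpoint -0.75: g = 0.71875 > 0 → [-0.75, -0.5]
midpoint -0.625: g = -0.410156 < 0 → [-0.75, -0.625]
midpoint -0.6875: g = 0.1509 > 0 → [-0.6875, -0.625]
midpoint -0.65625: g = -0.1307 < 0 → [-0.6875, -0.65625]
midpoint -0.671875: g = 0.0099 > 0 → [-0.671875, -0.65625]
midpoint -0.6640625: g = -0.0605 < 0 → [-0.671875, -0.6640625]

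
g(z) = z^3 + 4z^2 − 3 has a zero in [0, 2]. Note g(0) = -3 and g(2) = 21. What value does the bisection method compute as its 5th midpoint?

m = 1, g(m) = 2 (+); new bracket [0, 1]
m = 0.5, g(m) = -1.875 (−); new bracket [0.5, 1]
m = 0.75, g(m) = -0.328125 (−); new bracket [0.75, 1]
m = 0.875, g(m) = 0.7324 (+); new bracket [0.75, 0.875]
m = 0.8125, g(m) = 0.177 (+); new bracket [0.75, 0.8125]

0.8125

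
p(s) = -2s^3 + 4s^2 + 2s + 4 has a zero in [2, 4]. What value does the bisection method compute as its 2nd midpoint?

s = 3 gives p = -8, negative; keep [2, 3]
s = 2.5 gives p = 2.75, positive; keep [2.5, 3]

2.5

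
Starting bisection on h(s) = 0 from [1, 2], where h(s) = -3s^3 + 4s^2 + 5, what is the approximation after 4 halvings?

h(1.5) = 3.875 > 0, so the root lies in [1.5, 2]
h(1.75) = 1.171875 > 0, so the root lies in [1.75, 2]
h(1.875) = -0.712891 < 0, so the root lies in [1.75, 1.875]
h(1.8125) = 0.2776 > 0, so the root lies in [1.8125, 1.875]

1.8125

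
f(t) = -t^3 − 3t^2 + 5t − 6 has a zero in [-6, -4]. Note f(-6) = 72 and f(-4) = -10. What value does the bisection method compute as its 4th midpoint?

midpoint -5: f = 19 > 0 → [-5, -4]
midpoint -4.5: f = 1.875 > 0 → [-4.5, -4]
midpoint -4.25: f = -4.671875 < 0 → [-4.5, -4.25]
midpoint -4.375: f = -1.5566 < 0 → [-4.5, -4.375]

-4.375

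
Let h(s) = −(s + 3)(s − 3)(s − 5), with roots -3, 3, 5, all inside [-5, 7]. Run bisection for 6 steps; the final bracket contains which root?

m = 1, h(m) = -32 (−); new bracket [-5, 1]
m = -2, h(m) = -35 (−); new bracket [-5, -2]
m = -3.5, h(m) = 27.625 (+); new bracket [-3.5, -2]
m = -2.75, h(m) = -11.1406 (−); new bracket [-3.5, -2.75]
m = -3.125, h(m) = 6.2207 (+); new bracket [-3.125, -2.75]
m = -2.9375, h(m) = -2.9456 (−); new bracket [-3.125, -2.9375]

-3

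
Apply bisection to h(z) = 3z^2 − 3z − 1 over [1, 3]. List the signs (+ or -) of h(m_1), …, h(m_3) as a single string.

m = 2, h(m) = 5 (+); new bracket [1, 2]
m = 1.5, h(m) = 1.25 (+); new bracket [1, 1.5]
m = 1.25, h(m) = -0.0625 (−); new bracket [1.25, 1.5]

++-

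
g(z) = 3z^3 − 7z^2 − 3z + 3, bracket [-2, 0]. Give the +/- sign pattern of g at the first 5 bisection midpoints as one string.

z = -1 gives g = -4, negative; keep [-1, 0]
z = -0.5 gives g = 2.375, positive; keep [-1, -0.5]
z = -0.75 gives g = 0.046875, positive; keep [-1, -0.75]
z = -0.875 gives g = -1.7441, negative; keep [-0.875, -0.75]
z = -0.8125 gives g = -0.7927, negative; keep [-0.8125, -0.75]

-++--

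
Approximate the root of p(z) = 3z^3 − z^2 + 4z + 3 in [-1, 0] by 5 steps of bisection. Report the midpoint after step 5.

p(-0.5) = 0.375 > 0, so the root lies in [-1, -0.5]
p(-0.75) = -1.828125 < 0, so the root lies in [-0.75, -0.5]
p(-0.625) = -0.623047 < 0, so the root lies in [-0.625, -0.5]
p(-0.5625) = -0.1003 < 0, so the root lies in [-0.5625, -0.5]
p(-0.53125) = 0.143 > 0, so the root lies in [-0.5625, -0.53125]

-0.53125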